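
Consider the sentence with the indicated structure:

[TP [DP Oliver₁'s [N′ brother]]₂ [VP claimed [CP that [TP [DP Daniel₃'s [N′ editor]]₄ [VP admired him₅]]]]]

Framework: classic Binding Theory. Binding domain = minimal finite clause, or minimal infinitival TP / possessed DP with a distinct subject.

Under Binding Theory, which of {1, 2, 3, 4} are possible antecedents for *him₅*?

{1, 2, 3}

*him* is a pronoun, so Principle B applies: it must be free in its binding domain.
Binding domain of *him₅*: the embedded TP, whose subject is [Daniel₃'s editor]₄.
*Oliver₁* and the pronoun do not c-command one another → neither Principle B nor Principle C is at stake; coindexation permitted.
*[Oliver₁'s brother]₂* c-commands the pronoun but from outside its binding domain, and is not c-commanded by it → coindexation permitted.
*Daniel₃* and the pronoun do not c-command one another → neither Principle B nor Principle C is at stake; coindexation permitted.
*[Daniel₃'s editor]₄* c-commands the pronoun within its binding domain → coindexation would violate Principle B.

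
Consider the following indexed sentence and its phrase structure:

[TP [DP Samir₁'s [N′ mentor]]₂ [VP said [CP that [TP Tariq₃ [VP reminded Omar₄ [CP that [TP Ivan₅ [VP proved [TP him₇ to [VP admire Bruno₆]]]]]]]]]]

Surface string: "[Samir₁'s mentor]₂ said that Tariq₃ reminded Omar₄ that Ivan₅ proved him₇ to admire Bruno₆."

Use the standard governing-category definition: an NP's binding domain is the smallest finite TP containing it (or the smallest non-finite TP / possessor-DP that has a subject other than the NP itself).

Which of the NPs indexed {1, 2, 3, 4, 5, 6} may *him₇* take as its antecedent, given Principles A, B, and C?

*him* is a pronoun, so Principle B applies: it must be free in its binding domain.
Binding domain of *him₇*: the embedded TP, whose subject is Ivan₅.
*Samir₁* and the pronoun do not c-command one another → neither Principle B nor Principle C is at stake; coindexation permitted.
*[Samir₁'s mentor]₂* c-commands the pronoun but from outside its binding domain, and is not c-commanded by it → coindexation permitted.
*Tariq₃* c-commands the pronoun but from outside its binding domain, and is not c-commanded by it → coindexation permitted.
*Omar₄* c-commands the pronoun but from outside its binding domain, and is not c-commanded by it → coindexation permitted.
*Ivan₅* c-commands the pronoun within its binding domain → coindexation would violate Principle B.
*Bruno₆*: the pronoun c-commands this R-expression → coindexation would violate Principle C on *Bruno₆*.

{1, 2, 3, 4}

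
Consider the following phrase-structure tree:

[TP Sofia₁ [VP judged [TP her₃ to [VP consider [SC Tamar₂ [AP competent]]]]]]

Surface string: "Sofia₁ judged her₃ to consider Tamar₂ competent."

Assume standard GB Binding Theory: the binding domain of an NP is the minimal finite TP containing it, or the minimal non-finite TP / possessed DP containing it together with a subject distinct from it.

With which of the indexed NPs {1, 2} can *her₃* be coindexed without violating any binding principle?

*her* is a pronoun, so Principle B applies: it must be free in its binding domain.
Binding domain of *her₃*: the matrix TP, whose subject is Sofia₁.
*Sofia₁* c-commands the pronoun within its binding domain → coindexation would violate Principle B.
*Tamar₂*: the pronoun c-commands this R-expression → coindexation would violate Principle C on *Tamar₂*.

none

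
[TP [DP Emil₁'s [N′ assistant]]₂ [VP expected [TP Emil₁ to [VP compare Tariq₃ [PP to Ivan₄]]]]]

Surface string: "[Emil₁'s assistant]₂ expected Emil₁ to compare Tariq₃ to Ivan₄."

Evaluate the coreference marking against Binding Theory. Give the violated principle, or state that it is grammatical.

grammatical

The two coindexed NPs are *Emil₁* and *Emil₁*.
*Emil₁* is an R-expression; no coindexed NP c-commands it, so Principle C holds.
*Emil₁* is an R-expression; *Emil₁* does not c-command it, and no other NP shares its index, so Principle C is satisfied.
All principles are respected.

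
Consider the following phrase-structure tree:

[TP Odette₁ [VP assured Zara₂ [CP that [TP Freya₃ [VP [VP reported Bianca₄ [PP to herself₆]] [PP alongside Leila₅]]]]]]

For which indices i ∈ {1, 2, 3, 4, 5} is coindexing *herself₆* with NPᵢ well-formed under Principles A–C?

{3, 4}

*herself* is an anaphor, so Principle A applies: it must be bound in its binding domain.
Binding domain of *herself₆*: the embedded TP, whose subject is Freya₃.
*Odette₁* c-commands the anaphor but is outside its binding domain → cannot satisfy Principle A.
*Zara₂* c-commands the anaphor but is outside its binding domain → cannot satisfy Principle A.
*Freya₃* c-commands the anaphor within its binding domain → licit binder.
*Bianca₄* c-commands the anaphor within its binding domain → licit binder.
*Leila₅* does not c-command the anaphor → cannot bind it.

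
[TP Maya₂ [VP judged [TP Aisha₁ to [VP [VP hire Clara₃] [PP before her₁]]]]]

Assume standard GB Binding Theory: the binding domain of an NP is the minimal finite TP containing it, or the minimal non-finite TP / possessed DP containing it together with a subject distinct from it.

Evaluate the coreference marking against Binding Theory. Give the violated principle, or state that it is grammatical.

Principle B

The two coindexed NPs are *Aisha₁* and *her₁*.
*her₁* is a pronoun. Its binding domain is the embedded TP, whose subject is Aisha₁.
*Aisha₁* c-commands it within that domain and carries the same index.
The pronoun is locally bound → Principle B violation.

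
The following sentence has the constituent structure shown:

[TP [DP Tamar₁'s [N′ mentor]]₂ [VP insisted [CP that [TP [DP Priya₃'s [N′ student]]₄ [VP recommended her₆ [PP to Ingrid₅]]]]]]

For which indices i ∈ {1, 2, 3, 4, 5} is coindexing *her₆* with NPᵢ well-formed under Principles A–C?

{1, 2, 3}

*her* is a pronoun, so Principle B applies: it must be free in its binding domain.
Binding domain of *her₆*: the embedded TP, whose subject is [Priya₃'s student]₄.
*Tamar₁* and the pronoun do not c-command one another → neither Principle B nor Principle C is at stake; coindexation permitted.
*[Tamar₁'s mentor]₂* c-commands the pronoun but from outside its binding domain, and is not c-commanded by it → coindexation permitted.
*Priya₃* and the pronoun do not c-command one another → neither Principle B nor Principle C is at stake; coindexation permitted.
*[Priya₃'s student]₄* c-commands the pronoun within its binding domain → coindexation would violate Principle B.
*Ingrid₅*: the pronoun c-commands this R-expression → coindexation would violate Principle C on *Ingrid₅*.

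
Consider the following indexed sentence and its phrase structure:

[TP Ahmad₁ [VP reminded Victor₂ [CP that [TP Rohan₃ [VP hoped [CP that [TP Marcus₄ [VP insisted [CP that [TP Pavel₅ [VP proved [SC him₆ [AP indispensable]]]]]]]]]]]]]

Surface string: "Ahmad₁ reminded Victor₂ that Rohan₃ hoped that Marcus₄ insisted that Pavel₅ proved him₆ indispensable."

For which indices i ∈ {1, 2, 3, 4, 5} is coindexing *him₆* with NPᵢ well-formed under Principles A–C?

*him* is a pronoun, so Principle B applies: it must be free in its binding domain.
Binding domain of *him₆*: the embedded TP, whose subject is Pavel₅.
*Ahmad₁* c-commands the pronoun but from outside its binding domain, and is not c-commanded by it → coindexation permitted.
*Victor₂* c-commands the pronoun but from outside its binding domain, and is not c-commanded by it → coindexation permitted.
*Rohan₃* c-commands the pronoun but from outside its binding domain, and is not c-commanded by it → coindexation permitted.
*Marcus₄* c-commands the pronoun but from outside its binding domain, and is not c-commanded by it → coindexation permitted.
*Pavel₅* c-commands the pronoun within its binding domain → coindexation would violate Principle B.

{1, 2, 3, 4}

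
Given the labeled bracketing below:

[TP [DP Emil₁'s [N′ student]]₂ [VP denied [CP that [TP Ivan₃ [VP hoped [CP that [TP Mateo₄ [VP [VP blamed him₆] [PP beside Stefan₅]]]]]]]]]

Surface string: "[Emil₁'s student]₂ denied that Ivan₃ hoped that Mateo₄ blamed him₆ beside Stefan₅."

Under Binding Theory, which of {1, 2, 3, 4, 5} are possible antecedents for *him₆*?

{1, 2, 3, 5}

*him* is a pronoun, so Principle B applies: it must be free in its binding domain.
Binding domain of *him₆*: the embedded TP, whose subject is Mateo₄.
*Emil₁* and the pronoun do not c-command one another → neither Principle B nor Principle C is at stake; coindexation permitted.
*[Emil₁'s student]₂* c-commands the pronoun but from outside its binding domain, and is not c-commanded by it → coindexation permitted.
*Ivan₃* c-commands the pronoun but from outside its binding domain, and is not c-commanded by it → coindexation permitted.
*Mateo₄* c-commands the pronoun within its binding domain → coindexation would violate Principle B.
*Stefan₅* and the pronoun do not c-command one another → neither Principle B nor Principle C is at stake; coindexation permitted.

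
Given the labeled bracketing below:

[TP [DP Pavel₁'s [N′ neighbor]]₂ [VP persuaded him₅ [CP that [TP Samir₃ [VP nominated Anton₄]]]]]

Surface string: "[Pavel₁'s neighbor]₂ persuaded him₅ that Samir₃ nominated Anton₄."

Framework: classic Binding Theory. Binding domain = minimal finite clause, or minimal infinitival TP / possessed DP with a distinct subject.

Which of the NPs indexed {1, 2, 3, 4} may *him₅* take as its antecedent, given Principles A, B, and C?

*him* is a pronoun, so Principle B applies: it must be free in its binding domain.
Binding domain of *him₅*: the matrix TP, whose subject is [Pavel₁'s neighbor]₂.
*Pavel₁* and the pronoun do not c-command one another → neither Principle B nor Principle C is at stake; coindexation permitted.
*[Pavel₁'s neighbor]₂* c-commands the pronoun within its binding domain → coindexation would violate Principle B.
*Samir₃*: the pronoun c-commands this R-expression → coindexation would violate Principle C on *Samir₃*.
*Anton₄*: the pronoun c-commands this R-expression → coindexation would violate Principle C on *Anton₄*.

{1}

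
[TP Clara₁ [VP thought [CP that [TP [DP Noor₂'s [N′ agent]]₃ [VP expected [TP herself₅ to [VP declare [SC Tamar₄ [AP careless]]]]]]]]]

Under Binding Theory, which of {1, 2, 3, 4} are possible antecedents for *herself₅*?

*herself* is an anaphor, so Principle A applies: it must be bound in its binding domain.
Binding domain of *herself₅*: the embedded TP, whose subject is [Noor₂'s agent]₃.
*Clara₁* c-commands the anaphor but is outside its binding domain → cannot satisfy Principle A.
*Noor₂* does not c-command the anaphor → cannot bind it.
*[Noor₂'s agent]₃* c-commands the anaphor within its binding domain → licit binder.
*Tamar₄* does not c-command the anaphor → cannot bind it.

{3}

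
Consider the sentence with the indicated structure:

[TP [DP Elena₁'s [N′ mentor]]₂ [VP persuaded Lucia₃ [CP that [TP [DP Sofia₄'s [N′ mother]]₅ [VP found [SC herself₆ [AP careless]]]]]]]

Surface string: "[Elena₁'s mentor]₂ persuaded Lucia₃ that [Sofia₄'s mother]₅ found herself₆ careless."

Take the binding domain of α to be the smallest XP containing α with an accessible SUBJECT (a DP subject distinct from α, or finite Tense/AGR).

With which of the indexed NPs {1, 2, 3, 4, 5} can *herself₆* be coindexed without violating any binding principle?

*herself* is an anaphor, so Principle A applies: it must be bound in its binding domain.
Binding domain of *herself₆*: the embedded TP, whose subject is [Sofia₄'s mother]₅.
*Elena₁* does not c-command the anaphor → cannot bind it.
*[Elena₁'s mentor]₂* c-commands the anaphor but is outside its binding domain → cannot satisfy Principle A.
*Lucia₃* c-commands the anaphor but is outside its binding domain → cannot satisfy Principle A.
*Sofia₄* does not c-command the anaphor → cannot bind it.
*[Sofia₄'s mother]₅* c-commands the anaphor within its binding domain → licit binder.

{5}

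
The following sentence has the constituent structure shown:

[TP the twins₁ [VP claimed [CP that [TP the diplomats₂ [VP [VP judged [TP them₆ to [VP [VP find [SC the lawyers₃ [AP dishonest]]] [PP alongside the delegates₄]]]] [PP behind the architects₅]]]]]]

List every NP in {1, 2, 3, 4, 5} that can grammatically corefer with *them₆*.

*them* is a pronoun, so Principle B applies: it must be free in its binding domain.
Binding domain of *them₆*: the embedded TP, whose subject is the diplomats₂.
*the twins₁* c-commands the pronoun but from outside its binding domain, and is not c-commanded by it → coindexation permitted.
*the diplomats₂* c-commands the pronoun within its binding domain → coindexation would violate Principle B.
*the lawyers₃*: the pronoun c-commands this R-expression → coindexation would violate Principle C on *the lawyers₃*.
*the delegates₄*: the pronoun c-commands this R-expression → coindexation would violate Principle C on *the delegates₄*.
*the architects₅* and the pronoun do not c-command one another → neither Principle B nor Principle C is at stake; coindexation permitted.

{1, 5}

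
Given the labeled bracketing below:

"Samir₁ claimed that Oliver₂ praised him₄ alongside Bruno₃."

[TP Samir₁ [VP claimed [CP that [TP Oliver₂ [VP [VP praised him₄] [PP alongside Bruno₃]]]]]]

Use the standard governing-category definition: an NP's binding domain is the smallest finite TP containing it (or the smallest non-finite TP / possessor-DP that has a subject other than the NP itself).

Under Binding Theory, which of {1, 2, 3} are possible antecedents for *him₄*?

{1, 3}

*him* is a pronoun, so Principle B applies: it must be free in its binding domain.
Binding domain of *him₄*: the embedded TP, whose subject is Oliver₂.
*Samir₁* c-commands the pronoun but from outside its binding domain, and is not c-commanded by it → coindexation permitted.
*Oliver₂* c-commands the pronoun within its binding domain → coindexation would violate Principle B.
*Bruno₃* and the pronoun do not c-command one another → neither Principle B nor Principle C is at stake; coindexation permitted.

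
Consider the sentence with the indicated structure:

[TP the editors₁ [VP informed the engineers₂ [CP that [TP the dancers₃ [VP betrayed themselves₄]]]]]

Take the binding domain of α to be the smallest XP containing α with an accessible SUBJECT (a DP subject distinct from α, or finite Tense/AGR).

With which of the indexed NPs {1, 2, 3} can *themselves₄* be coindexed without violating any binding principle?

*themselves* is an anaphor, so Principle A applies: it must be bound in its binding domain.
Binding domain of *themselves₄*: the embedded TP, whose subject is the dancers₃.
*the editors₁* c-commands the anaphor but is outside its binding domain → cannot satisfy Principle A.
*the engineers₂* c-commands the anaphor but is outside its binding domain → cannot satisfy Principle A.
*the dancers₃* c-commands the anaphor within its binding domain → licit binder.

{3}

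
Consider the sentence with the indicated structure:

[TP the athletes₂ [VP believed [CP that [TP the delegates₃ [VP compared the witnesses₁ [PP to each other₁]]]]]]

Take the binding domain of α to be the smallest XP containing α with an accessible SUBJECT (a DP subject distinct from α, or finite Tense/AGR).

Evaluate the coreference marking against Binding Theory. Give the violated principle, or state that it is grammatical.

grammatical

The two coindexed NPs are *the witnesses₁* and *each other₁*.
*each other₁* is an anaphor; its binding domain is the embedded TP, whose subject is the delegates₃. *the witnesses₁* c-commands it within that domain and shares its index, so Principle A is satisfied.
*the witnesses₁* is an R-expression; *each other₁* does not c-command it, and no other NP shares its index, so Principle C is satisfied.
All principles are respected.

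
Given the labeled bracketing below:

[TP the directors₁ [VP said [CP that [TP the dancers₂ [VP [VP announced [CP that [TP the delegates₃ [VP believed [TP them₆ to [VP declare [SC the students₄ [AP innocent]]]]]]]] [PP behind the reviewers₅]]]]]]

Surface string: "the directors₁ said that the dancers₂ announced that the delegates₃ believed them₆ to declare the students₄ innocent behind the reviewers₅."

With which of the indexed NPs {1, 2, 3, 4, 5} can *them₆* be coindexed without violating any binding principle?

{1, 2, 5}

*them* is a pronoun, so Principle B applies: it must be free in its binding domain.
Binding domain of *them₆*: the embedded TP, whose subject is the delegates₃.
*the directors₁* c-commands the pronoun but from outside its binding domain, and is not c-commanded by it → coindexation permitted.
*the dancers₂* c-commands the pronoun but from outside its binding domain, and is not c-commanded by it → coindexation permitted.
*the delegates₃* c-commands the pronoun within its binding domain → coindexation would violate Principle B.
*the students₄*: the pronoun c-commands this R-expression → coindexation would violate Principle C on *the students₄*.
*the reviewers₅* and the pronoun do not c-command one another → neither Principle B nor Principle C is at stake; coindexation permitted.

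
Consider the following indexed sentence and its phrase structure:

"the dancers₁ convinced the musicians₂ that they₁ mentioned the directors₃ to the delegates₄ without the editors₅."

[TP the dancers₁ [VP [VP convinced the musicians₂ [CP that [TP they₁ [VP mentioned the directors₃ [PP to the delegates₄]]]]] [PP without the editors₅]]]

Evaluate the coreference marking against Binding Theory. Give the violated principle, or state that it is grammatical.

grammatical

The two coindexed NPs are *the dancers₁* and *they₁*.
*they₁* is a pronoun; nothing c-commands it within its binding domain (the embedded TP.), so Principle B holds trivially.
*the dancers₁* is an R-expression; *they₁* does not c-command it, and no other NP shares its index, so Principle C is satisfied.
All principles are respected.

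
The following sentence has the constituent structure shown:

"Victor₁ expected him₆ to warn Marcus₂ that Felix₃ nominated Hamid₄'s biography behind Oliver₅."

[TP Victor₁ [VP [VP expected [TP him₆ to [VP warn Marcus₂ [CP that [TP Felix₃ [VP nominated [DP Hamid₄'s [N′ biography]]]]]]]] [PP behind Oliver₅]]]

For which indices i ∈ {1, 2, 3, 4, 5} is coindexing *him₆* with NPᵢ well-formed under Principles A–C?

{5}

*him* is a pronoun, so Principle B applies: it must be free in its binding domain.
Binding domain of *him₆*: the matrix TP, whose subject is Victor₁.
*Victor₁* c-commands the pronoun within its binding domain → coindexation would violate Principle B.
*Marcus₂*: the pronoun c-commands this R-expression → coindexation would violate Principle C on *Marcus₂*.
*Felix₃*: the pronoun c-commands this R-expression → coindexation would violate Principle C on *Felix₃*.
*Hamid₄*: the pronoun c-commands this R-expression → coindexation would violate Principle C on *Hamid₄*.
*Oliver₅* and the pronoun do not c-command one another → neither Principle B nor Principle C is at stake; coindexation permitted.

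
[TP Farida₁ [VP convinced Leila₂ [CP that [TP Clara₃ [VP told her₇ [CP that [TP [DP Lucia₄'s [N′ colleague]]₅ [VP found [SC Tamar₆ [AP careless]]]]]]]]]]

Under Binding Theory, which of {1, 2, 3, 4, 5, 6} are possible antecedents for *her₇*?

{1, 2}

*her* is a pronoun, so Principle B applies: it must be free in its binding domain.
Binding domain of *her₇*: the embedded TP, whose subject is Clara₃.
*Farida₁* c-commands the pronoun but from outside its binding domain, and is not c-commanded by it → coindexation permitted.
*Leila₂* c-commands the pronoun but from outside its binding domain, and is not c-commanded by it → coindexation permitted.
*Clara₃* c-commands the pronoun within its binding domain → coindexation would violate Principle B.
*Lucia₄*: the pronoun c-commands this R-expression → coindexation would violate Principle C on *Lucia₄*.
*[Lucia₄'s colleague]₅*: the pronoun c-commands this R-expression → coindexation would violate Principle C on *[Lucia₄'s colleague]₅*.
*Tamar₆*: the pronoun c-commands this R-expression → coindexation would violate Principle C on *Tamar₆*.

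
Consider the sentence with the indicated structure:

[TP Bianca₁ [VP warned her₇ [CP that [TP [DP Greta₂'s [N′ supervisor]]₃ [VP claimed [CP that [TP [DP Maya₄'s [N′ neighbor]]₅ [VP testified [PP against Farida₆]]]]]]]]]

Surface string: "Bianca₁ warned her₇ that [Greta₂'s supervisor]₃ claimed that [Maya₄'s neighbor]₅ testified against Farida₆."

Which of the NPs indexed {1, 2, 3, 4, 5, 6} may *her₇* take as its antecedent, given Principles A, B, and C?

none

*her* is a pronoun, so Principle B applies: it must be free in its binding domain.
Binding domain of *her₇*: the matrix TP, whose subject is Bianca₁.
*Bianca₁* c-commands the pronoun within its binding domain → coindexation would violate Principle B.
*Greta₂*: the pronoun c-commands this R-expression → coindexation would violate Principle C on *Greta₂*.
*[Greta₂'s supervisor]₃*: the pronoun c-commands this R-expression → coindexation would violate Principle C on *[Greta₂'s supervisor]₃*.
*Maya₄*: the pronoun c-commands this R-expression → coindexation would violate Principle C on *Maya₄*.
*[Maya₄'s neighbor]₅*: the pronoun c-commands this R-expression → coindexation would violate Principle C on *[Maya₄'s neighbor]₅*.
*Farida₆*: the pronoun c-commands this R-expression → coindexation would violate Principle C on *Farida₆*.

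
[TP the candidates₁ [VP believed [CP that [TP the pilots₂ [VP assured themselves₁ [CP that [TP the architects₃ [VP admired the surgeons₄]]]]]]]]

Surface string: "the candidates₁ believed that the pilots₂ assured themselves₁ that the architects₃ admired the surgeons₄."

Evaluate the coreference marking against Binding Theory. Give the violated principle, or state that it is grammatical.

Principle A

The two coindexed NPs are *the candidates₁* and *themselves₁*.
*themselves₁* is an anaphor. Principle A requires it to be bound within its binding domain — the embedded TP, whose subject is the pilots₂.
Within that domain it is c-commanded by *the pilots₂*, which does not share its index.
*the candidates₁* does c-command the anaphor, but from outside its binding domain.
The anaphor is unbound in its domain → Principle A violation.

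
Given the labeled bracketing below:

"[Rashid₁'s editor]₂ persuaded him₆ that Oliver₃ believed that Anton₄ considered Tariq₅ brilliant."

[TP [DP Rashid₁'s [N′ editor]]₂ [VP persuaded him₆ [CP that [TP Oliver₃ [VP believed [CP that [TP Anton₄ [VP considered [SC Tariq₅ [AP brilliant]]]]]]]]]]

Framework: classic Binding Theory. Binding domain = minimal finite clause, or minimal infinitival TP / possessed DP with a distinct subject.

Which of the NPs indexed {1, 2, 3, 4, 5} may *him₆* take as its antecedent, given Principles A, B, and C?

*him* is a pronoun, so Principle B applies: it must be free in its binding domain.
Binding domain of *him₆*: the matrix TP, whose subject is [Rashid₁'s editor]₂.
*Rashid₁* and the pronoun do not c-command one another → neither Principle B nor Principle C is at stake; coindexation permitted.
*[Rashid₁'s editor]₂* c-commands the pronoun within its binding domain → coindexation would violate Principle B.
*Oliver₃*: the pronoun c-commands this R-expression → coindexation would violate Principle C on *Oliver₃*.
*Anton₄*: the pronoun c-commands this R-expression → coindexation would violate Principle C on *Anton₄*.
*Tariq₅*: the pronoun c-commands this R-expression → coindexation would violate Principle C on *Tariq₅*.

{1}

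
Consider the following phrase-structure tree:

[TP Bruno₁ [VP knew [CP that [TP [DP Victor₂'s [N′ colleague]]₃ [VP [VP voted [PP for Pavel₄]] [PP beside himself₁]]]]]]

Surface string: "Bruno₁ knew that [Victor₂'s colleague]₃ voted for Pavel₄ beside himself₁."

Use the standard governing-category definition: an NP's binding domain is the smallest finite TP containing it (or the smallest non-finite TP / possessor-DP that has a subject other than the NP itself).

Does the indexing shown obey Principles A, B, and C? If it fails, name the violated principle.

The two coindexed NPs are *Bruno₁* and *himself₁*.
*himself₁* is an anaphor. Principle A requires it to be bound within its binding domain — the embedded TP, whose subject is [Victor₂'s colleague]₃.
Within that domain it is c-commanded by *[Victor₂'s colleague]₃*, which does not share its index.
*Bruno₁* does c-command the anaphor, but from outside its binding domain.
The anaphor is unbound in its domain → Principle A violation.

Principle A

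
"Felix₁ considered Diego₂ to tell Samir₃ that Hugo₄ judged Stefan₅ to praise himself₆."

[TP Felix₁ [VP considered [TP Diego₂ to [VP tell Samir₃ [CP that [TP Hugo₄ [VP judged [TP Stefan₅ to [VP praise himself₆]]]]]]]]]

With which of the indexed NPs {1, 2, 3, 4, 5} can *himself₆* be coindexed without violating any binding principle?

{5}

*himself* is an anaphor, so Principle A applies: it must be bound in its binding domain.
Binding domain of *himself₆*: the embedded TP, whose subject is Stefan₅.
*Felix₁* c-commands the anaphor but is outside its binding domain → cannot satisfy Principle A.
*Diego₂* c-commands the anaphor but is outside its binding domain → cannot satisfy Principle A.
*Samir₃* c-commands the anaphor but is outside its binding domain → cannot satisfy Principle A.
*Hugo₄* c-commands the anaphor but is outside its binding domain → cannot satisfy Principle A.
*Stefan₅* c-commands the anaphor within its binding domain → licit binder.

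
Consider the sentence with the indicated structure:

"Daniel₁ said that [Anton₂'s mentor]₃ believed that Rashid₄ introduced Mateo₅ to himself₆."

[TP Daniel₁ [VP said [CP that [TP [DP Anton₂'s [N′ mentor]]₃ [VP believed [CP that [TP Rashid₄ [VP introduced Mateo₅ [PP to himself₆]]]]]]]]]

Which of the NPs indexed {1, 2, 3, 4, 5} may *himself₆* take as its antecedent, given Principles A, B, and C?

*himself* is an anaphor, so Principle A applies: it must be bound in its binding domain.
Binding domain of *himself₆*: the embedded TP, whose subject is Rashid₄.
*Daniel₁* c-commands the anaphor but is outside its binding domain → cannot satisfy Principle A.
*Anton₂* does not c-command the anaphor → cannot bind it.
*[Anton₂'s mentor]₃* c-commands the anaphor but is outside its binding domain → cannot satisfy Principle A.
*Rashid₄* c-commands the anaphor within its binding domain → licit binder.
*Mateo₅* c-commands the anaphor within its binding domain → licit binder.

{4, 5}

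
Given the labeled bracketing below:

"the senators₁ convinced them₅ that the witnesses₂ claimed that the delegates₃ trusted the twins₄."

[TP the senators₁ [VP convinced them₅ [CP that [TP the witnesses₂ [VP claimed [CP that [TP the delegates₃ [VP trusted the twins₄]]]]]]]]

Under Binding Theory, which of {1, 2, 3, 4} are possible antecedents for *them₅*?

none

*them* is a pronoun, so Principle B applies: it must be free in its binding domain.
Binding domain of *them₅*: the matrix TP, whose subject is the senators₁.
*the senators₁* c-commands the pronoun within its binding domain → coindexation would violate Principle B.
*the witnesses₂*: the pronoun c-commands this R-expression → coindexation would violate Principle C on *the witnesses₂*.
*the delegates₃*: the pronoun c-commands this R-expression → coindexation would violate Principle C on *the delegates₃*.
*the twins₄*: the pronoun c-commands this R-expression → coindexation would violate Principle C on *the twins₄*.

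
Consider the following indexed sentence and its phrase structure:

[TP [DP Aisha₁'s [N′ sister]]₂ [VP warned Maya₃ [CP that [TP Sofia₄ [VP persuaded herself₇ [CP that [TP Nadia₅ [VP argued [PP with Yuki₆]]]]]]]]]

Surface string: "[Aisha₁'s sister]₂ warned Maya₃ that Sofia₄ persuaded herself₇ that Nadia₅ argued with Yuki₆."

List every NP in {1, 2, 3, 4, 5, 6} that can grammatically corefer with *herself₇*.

{4}

*herself* is an anaphor, so Principle A applies: it must be bound in its binding domain.
Binding domain of *herself₇*: the embedded TP, whose subject is Sofia₄.
*Aisha₁* does not c-command the anaphor → cannot bind it.
*[Aisha₁'s sister]₂* c-commands the anaphor but is outside its binding domain → cannot satisfy Principle A.
*Maya₃* c-commands the anaphor but is outside its binding domain → cannot satisfy Principle A.
*Sofia₄* c-commands the anaphor within its binding domain → licit binder.
*Nadia₅* does not c-command the anaphor → cannot bind it.
*Yuki₆* does not c-command the anaphor → cannot bind it.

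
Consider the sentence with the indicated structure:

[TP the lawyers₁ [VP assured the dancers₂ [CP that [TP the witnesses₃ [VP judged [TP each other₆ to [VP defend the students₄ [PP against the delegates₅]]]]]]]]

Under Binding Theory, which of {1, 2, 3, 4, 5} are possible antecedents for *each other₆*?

{3}

*each other* is an anaphor, so Principle A applies: it must be bound in its binding domain.
Binding domain of *each other₆*: the embedded TP, whose subject is the witnesses₃.
*the lawyers₁* c-commands the anaphor but is outside its binding domain → cannot satisfy Principle A.
*the dancers₂* c-commands the anaphor but is outside its binding domain → cannot satisfy Principle A.
*the witnesses₃* c-commands the anaphor within its binding domain → licit binder.
*the students₄* does not c-command the anaphor → cannot bind it.
*the delegates₅* does not c-command the anaphor → cannot bind it.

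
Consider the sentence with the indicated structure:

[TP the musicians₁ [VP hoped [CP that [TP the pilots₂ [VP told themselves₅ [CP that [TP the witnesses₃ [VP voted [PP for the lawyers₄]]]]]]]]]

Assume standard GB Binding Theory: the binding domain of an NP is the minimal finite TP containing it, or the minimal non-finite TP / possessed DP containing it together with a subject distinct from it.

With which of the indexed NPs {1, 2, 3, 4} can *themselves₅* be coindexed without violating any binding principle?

{2}

*themselves* is an anaphor, so Principle A applies: it must be bound in its binding domain.
Binding domain of *themselves₅*: the embedded TP, whose subject is the pilots₂.
*the musicians₁* c-commands the anaphor but is outside its binding domain → cannot satisfy Principle A.
*the pilots₂* c-commands the anaphor within its binding domain → licit binder.
*the witnesses₃* does not c-command the anaphor → cannot bind it.
*the lawyers₄* does not c-command the anaphor → cannot bind it.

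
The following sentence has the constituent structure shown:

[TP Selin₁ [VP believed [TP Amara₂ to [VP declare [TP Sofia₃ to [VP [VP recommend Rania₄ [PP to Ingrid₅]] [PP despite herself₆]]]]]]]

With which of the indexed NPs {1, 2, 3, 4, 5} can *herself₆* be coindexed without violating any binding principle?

*herself* is an anaphor, so Principle A applies: it must be bound in its binding domain.
Binding domain of *herself₆*: the embedded TP, whose subject is Sofia₃.
*Selin₁* c-commands the anaphor but is outside its binding domain → cannot satisfy Principle A.
*Amara₂* c-commands the anaphor but is outside its binding domain → cannot satisfy Principle A.
*Sofia₃* c-commands the anaphor within its binding domain → licit binder.
*Rania₄* does not c-command the anaphor → cannot bind it.
*Ingrid₅* does not c-command the anaphor → cannot bind it.

{3}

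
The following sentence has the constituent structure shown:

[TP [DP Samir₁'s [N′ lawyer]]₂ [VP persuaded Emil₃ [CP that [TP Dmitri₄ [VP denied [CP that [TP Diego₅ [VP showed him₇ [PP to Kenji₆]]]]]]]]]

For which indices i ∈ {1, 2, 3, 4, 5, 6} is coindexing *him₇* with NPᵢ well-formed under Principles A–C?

{1, 2, 3, 4}

*him* is a pronoun, so Principle B applies: it must be free in its binding domain.
Binding domain of *him₇*: the embedded TP, whose subject is Diego₅.
*Samir₁* and the pronoun do not c-command one another → neither Principle B nor Principle C is at stake; coindexation permitted.
*[Samir₁'s lawyer]₂* c-commands the pronoun but from outside its binding domain, and is not c-commanded by it → coindexation permitted.
*Emil₃* c-commands the pronoun but from outside its binding domain, and is not c-commanded by it → coindexation permitted.
*Dmitri₄* c-commands the pronoun but from outside its binding domain, and is not c-commanded by it → coindexation permitted.
*Diego₅* c-commands the pronoun within its binding domain → coindexation would violate Principle B.
*Kenji₆*: the pronoun c-commands this R-expression → coindexation would violate Principle C on *Kenji₆*.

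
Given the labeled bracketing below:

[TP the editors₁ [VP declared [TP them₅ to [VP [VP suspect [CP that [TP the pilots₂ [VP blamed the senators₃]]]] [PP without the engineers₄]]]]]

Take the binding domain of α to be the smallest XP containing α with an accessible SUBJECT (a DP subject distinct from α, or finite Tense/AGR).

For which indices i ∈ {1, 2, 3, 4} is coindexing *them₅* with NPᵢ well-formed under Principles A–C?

*them* is a pronoun, so Principle B applies: it must be free in its binding domain.
Binding domain of *them₅*: the matrix TP, whose subject is the editors₁.
*the editors₁* c-commands the pronoun within its binding domain → coindexation would violate Principle B.
*the pilots₂*: the pronoun c-commands this R-expression → coindexation would violate Principle C on *the pilots₂*.
*the senators₃*: the pronoun c-commands this R-expression → coindexation would violate Principle C on *the senators₃*.
*the engineers₄*: the pronoun c-commands this R-expression → coindexation would violate Principle C on *the engineers₄*.

none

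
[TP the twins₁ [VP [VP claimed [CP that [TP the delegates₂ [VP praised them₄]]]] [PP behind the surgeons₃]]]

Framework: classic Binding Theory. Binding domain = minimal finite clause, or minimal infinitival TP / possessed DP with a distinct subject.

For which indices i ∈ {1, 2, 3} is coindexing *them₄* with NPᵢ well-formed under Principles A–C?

{1, 3}

*them* is a pronoun, so Principle B applies: it must be free in its binding domain.
Binding domain of *them₄*: the embedded TP, whose subject is the delegates₂.
*the twins₁* c-commands the pronoun but from outside its binding domain, and is not c-commanded by it → coindexation permitted.
*the delegates₂* c-commands the pronoun within its binding domain → coindexation would violate Principle B.
*the surgeons₃* and the pronoun do not c-command one another → neither Principle B nor Principle C is at stake; coindexation permitted.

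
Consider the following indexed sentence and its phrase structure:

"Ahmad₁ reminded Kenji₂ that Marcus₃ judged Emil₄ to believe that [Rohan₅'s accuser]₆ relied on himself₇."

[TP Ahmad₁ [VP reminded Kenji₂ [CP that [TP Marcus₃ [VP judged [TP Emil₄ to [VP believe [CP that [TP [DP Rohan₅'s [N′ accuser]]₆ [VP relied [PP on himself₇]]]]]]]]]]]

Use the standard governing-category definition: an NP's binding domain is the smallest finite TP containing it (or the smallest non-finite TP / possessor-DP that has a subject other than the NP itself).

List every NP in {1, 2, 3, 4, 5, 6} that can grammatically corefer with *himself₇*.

*himself* is an anaphor, so Principle A applies: it must be bound in its binding domain.
Binding domain of *himself₇*: the embedded TP, whose subject is [Rohan₅'s accuser]₆.
*Ahmad₁* c-commands the anaphor but is outside its binding domain → cannot satisfy Principle A.
*Kenji₂* c-commands the anaphor but is outside its binding domain → cannot satisfy Principle A.
*Marcus₃* c-commands the anaphor but is outside its binding domain → cannot satisfy Principle A.
*Emil₄* c-commands the anaphor but is outside its binding domain → cannot satisfy Principle A.
*Rohan₅* does not c-command the anaphor → cannot bind it.
*[Rohan₅'s accuser]₆* c-commands the anaphor within its binding domain → licit binder.

{6}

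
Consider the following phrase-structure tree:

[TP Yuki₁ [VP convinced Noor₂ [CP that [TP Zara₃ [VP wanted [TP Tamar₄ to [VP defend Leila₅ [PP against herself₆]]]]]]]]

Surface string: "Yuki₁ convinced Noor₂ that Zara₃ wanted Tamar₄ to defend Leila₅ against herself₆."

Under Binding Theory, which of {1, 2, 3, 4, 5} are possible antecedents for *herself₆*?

{4, 5}

*herself* is an anaphor, so Principle A applies: it must be bound in its binding domain.
Binding domain of *herself₆*: the embedded TP, whose subject is Tamar₄.
*Yuki₁* c-commands the anaphor but is outside its binding domain → cannot satisfy Principle A.
*Noor₂* c-commands the anaphor but is outside its binding domain → cannot satisfy Principle A.
*Zara₃* c-commands the anaphor but is outside its binding domain → cannot satisfy Principle A.
*Tamar₄* c-commands the anaphor within its binding domain → licit binder.
*Leila₅* c-commands the anaphor within its binding domain → licit binder.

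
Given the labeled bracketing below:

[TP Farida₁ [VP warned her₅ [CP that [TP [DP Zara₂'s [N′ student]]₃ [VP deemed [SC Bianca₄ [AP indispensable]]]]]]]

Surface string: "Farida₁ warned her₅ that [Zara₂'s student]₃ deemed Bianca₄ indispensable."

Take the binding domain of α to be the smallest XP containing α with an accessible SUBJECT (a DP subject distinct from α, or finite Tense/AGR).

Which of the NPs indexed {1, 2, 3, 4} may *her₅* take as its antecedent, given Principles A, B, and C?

none

*her* is a pronoun, so Principle B applies: it must be free in its binding domain.
Binding domain of *her₅*: the matrix TP, whose subject is Farida₁.
*Farida₁* c-commands the pronoun within its binding domain → coindexation would violate Principle B.
*Zara₂*: the pronoun c-commands this R-expression → coindexation would violate Principle C on *Zara₂*.
*[Zara₂'s student]₃*: the pronoun c-commands this R-expression → coindexation would violate Principle C on *[Zara₂'s student]₃*.
*Bianca₄*: the pronoun c-commands this R-expression → coindexation would violate Principle C on *Bianca₄*.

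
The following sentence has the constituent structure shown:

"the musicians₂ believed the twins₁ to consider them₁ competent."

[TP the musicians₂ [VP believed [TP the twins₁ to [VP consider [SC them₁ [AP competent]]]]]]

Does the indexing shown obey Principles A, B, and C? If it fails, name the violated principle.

Principle B

The two coindexed NPs are *the twins₁* and *them₁*.
*them₁* is a pronoun. Its binding domain is the embedded TP, whose subject is the twins₁.
*the twins₁* c-commands it within that domain and carries the same index.
The pronoun is locally bound → Principle B violation.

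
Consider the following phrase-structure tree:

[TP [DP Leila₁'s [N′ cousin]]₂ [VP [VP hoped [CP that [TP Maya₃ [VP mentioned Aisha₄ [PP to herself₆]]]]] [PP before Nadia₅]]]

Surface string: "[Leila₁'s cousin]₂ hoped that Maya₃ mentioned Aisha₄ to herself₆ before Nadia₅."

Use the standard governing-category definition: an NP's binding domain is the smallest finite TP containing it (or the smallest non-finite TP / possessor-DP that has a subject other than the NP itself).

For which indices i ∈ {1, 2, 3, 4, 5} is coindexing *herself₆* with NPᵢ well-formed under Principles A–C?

{3, 4}

*herself* is an anaphor, so Principle A applies: it must be bound in its binding domain.
Binding domain of *herself₆*: the embedded TP, whose subject is Maya₃.
*Leila₁* does not c-command the anaphor → cannot bind it.
*[Leila₁'s cousin]₂* c-commands the anaphor but is outside its binding domain → cannot satisfy Principle A.
*Maya₃* c-commands the anaphor within its binding domain → licit binder.
*Aisha₄* c-commands the anaphor within its binding domain → licit binder.
*Nadia₅* does not c-command the anaphor → cannot bind it.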